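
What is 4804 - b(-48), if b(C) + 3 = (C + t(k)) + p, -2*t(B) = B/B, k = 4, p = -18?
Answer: 9747/2 ≈ 4873.5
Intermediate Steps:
t(B) = -1/2 (t(B) = -B/(2*B) = -1/2*1 = -1/2)
b(C) = -43/2 + C (b(C) = -3 + ((C - 1/2) - 18) = -3 + ((-1/2 + C) - 18) = -3 + (-37/2 + C) = -43/2 + C)
4804 - b(-48) = 4804 - (-43/2 - 48) = 4804 - 1*(-139/2) = 4804 + 139/2 = 9747/2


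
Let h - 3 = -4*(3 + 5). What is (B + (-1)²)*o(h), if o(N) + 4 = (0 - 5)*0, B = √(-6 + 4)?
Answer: -4 - 4*I*√2 ≈ -4.0 - 5.6569*I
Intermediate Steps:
B = I*√2 (B = √(-2) = I*√2 ≈ 1.4142*I)
h = -29 (h = 3 - 4*(3 + 5) = 3 - 4*8 = 3 - 32 = -29)
o(N) = -4 (o(N) = -4 + (0 - 5)*0 = -4 - 5*0 = -4 + 0 = -4)
(B + (-1)²)*o(h) = (I*√2 + (-1)²)*(-4) = (I*√2 + 1)*(-4) = (1 + I*√2)*(-4) = -4 - 4*I*√2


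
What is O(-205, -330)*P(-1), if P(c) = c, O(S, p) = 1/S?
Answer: 1/205 ≈ 0.0048781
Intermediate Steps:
O(-205, -330)*P(-1) = -1/(-205) = -1/205*(-1) = 1/205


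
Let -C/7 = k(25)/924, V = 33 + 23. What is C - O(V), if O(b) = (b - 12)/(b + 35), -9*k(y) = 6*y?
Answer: -6437/18018 ≈ -0.35725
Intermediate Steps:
k(y) = -2*y/3
V = 56
O(b) = (-12 + b)/(35 + b)
C = 25/198 (C = -7*(-2/3*25)/924 = -(-350)/(3*924) = -7*(-25/1386) = 25/198 ≈ 0.12626)
C - O(V) = 25/198 - (-12 + 56)/(35 + 56) = 25/198 - 44/91 = -6437/18018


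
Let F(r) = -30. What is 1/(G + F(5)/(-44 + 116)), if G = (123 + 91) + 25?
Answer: 12/2863 ≈ 0.0041914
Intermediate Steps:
G = 239 (G = 214 + 25 = 239)
1/(G + F(5)/(-44 + 116)) = 1/(239 - 30/(-44 + 116)) = 1/(239 - 30/72) = 1/(239 - 30*1/72) = 1/(239 - 5/12) = 1/(2863/12) = 12/2863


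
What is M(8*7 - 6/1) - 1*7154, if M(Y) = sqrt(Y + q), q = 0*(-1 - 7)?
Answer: -7154 + 5*sqrt(2) ≈ -7146.9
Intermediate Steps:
q = 0 (q = 0*(-8) = 0)
M(Y) = sqrt(Y) (M(Y) = sqrt(Y + 0) = sqrt(Y))
M(8*7 - 6/1) - 1*7154 = sqrt(8*7 - 6/1) - 1*7154 = sqrt(56 - 6*1) - 7154 = sqrt(56 - 6) - 7154 = sqrt(50) - 7154 = 5*sqrt(2) - 7154 = -7154 + 5*sqrt(2)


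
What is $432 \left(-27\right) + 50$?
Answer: $-11614$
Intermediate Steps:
$432 \left(-27\right) + 50 = -11664 + 50 = -11614$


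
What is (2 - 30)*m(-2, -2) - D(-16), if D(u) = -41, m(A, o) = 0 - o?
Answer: -15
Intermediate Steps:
m(A, o) = -o
(2 - 30)*m(-2, -2) - D(-16) = (2 - 30)*(-1*(-2)) - 1*(-41) = -28*2 + 41 = -56 + 41 = -15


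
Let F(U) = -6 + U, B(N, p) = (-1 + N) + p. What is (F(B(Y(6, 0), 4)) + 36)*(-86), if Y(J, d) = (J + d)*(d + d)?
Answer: -2838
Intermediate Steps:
Y(J, d) = 2*d*(J + d) (Y(J, d) = (J + d)*(2*d) = 2*d*(J + d))
B(N, p) = -1 + N + p
(F(B(Y(6, 0), 4)) + 36)*(-86) = ((-6 + (-1 + 2*0*(6 + 0) + 4)) + 36)*(-86) = ((-6 + (-1 + 2*0*6 + 4)) + 36)*(-86) = ((-6 + (-1 + 0 + 4)) + 36)*(-86) = ((-6 + 3) + 36)*(-86) = (-3 + 36)*(-86) = 33*(-86) = -2838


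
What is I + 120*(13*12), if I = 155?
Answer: 18875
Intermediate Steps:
I + 120*(13*12) = 155 + 120*(13*12) = 155 + 120*156 = 155 + 18720 = 18875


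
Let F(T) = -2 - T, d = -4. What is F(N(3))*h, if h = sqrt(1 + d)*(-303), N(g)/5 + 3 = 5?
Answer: 3636*I*sqrt(3) ≈ 6297.7*I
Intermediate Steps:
N(g) = 10 (N(g) = -15 + 5*5 = -15 + 25 = 10)
h = -303*I*sqrt(3) (h = sqrt(1 - 4)*(-303) = sqrt(-3)*(-303) = (I*sqrt(3))*(-303) = -303*I*sqrt(3) ≈ -524.81*I)
F(N(3))*h = (-2 - 1*10)*(-303*I*sqrt(3)) = (-2 - 10)*(-303*I*sqrt(3)) = -(-3636)*I*sqrt(3) = 3636*I*sqrt(3)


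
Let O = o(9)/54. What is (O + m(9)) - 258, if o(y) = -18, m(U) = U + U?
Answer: -721/3 ≈ -240.33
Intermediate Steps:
m(U) = 2*U
O = -⅓ (O = -18/54 = -18*1/54 = -⅓ ≈ -0.33333)
(O + m(9)) - 258 = (-⅓ + 2*9) - 258 = (-⅓ + 18) - 258 = 53/3 - 258 = -721/3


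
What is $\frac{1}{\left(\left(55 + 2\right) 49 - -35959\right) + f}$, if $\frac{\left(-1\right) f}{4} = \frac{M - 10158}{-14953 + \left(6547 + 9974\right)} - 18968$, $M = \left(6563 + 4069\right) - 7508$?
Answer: $\frac{196}{22469821} \approx 8.7228 \cdot 10^{-6}$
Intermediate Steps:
$M = 3124$ ($M = 10632 - 7508 = 3124$)
$f = \frac{14874429}{196}$ ($f = - 4 \left(\frac{3124 - 10158}{-14953 + \left(6547 + 9974\right)} - 18968\right) = - 4 \left(- \frac{7034}{-14953 + 16521} - 18968\right) = - 4 \left(- \frac{7034}{1568} - 18968\right) = - 4 \left(\left(-7034\right) \frac{1}{1568} - 18968\right) = - 4 \left(- \frac{3517}{784} - 18968\right) = \left(-4\right) \left(- \frac{14874429}{784}\right) = \frac{14874429}{196} \approx 75890.0$)
$\frac{1}{\left(\left(55 + 2\right) 49 - -35959\right) + f} = \frac{1}{\left(\left(55 + 2\right) 49 - -35959\right) + \frac{14874429}{196}} = \frac{1}{\left(57 \cdot 49 + 35959\right) + \frac{14874429}{196}} = \frac{1}{\left(2793 + 35959\right) + \frac{14874429}{196}} = \frac{1}{38752 + \frac{14874429}{196}} = \frac{1}{\frac{22469821}{196}} = \frac{196}{22469821}$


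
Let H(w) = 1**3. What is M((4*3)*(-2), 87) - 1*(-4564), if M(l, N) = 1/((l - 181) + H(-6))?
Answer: 931055/204 ≈ 4564.0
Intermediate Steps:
H(w) = 1
M(l, N) = 1/(-180 + l) (M(l, N) = 1/((l - 181) + 1) = 1/((-181 + l) + 1) = 1/(-180 + l))
M((4*3)*(-2), 87) - 1*(-4564) = 1/(-180 + (4*3)*(-2)) - 1*(-4564) = 1/(-180 + 12*(-2)) + 4564 = 1/(-180 - 24) + 4564 = 1/(-204) + 4564 = -1/204 + 4564 = 931055/204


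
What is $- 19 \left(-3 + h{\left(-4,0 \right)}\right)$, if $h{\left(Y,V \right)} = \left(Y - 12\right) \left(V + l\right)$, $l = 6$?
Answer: $1881$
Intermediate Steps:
$h{\left(Y,V \right)} = \left(-12 + Y\right) \left(6 + V\right)$ ($h{\left(Y,V \right)} = \left(Y - 12\right) \left(V + 6\right) = \left(Y - 12\right) \left(6 + V\right) = \left(-12 + Y\right) \left(6 + V\right)$)
$- 19 \left(-3 + h{\left(-4,0 \right)}\right) = - 19 \left(-3 + \left(-72 - 0 + 6 \left(-4\right) + 0 \left(-4\right)\right)\right) = - 19 \left(-3 + \left(-72 + 0 - 24 + 0\right)\right) = - 19 \left(-3 - 96\right) = \left(-19\right) \left(-99\right) = 1881$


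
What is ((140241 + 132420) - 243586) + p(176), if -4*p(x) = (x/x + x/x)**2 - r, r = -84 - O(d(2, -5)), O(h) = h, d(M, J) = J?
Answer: 116217/4 ≈ 29054.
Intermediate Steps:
r = -79 (r = -84 - 1*(-5) = -84 + 5 = -79)
p(x) = -83/4 (p(x) = -((x/x + x/x)**2 - 1*(-79))/4 = -((1 + 1)**2 + 79)/4 = -(2**2 + 79)/4 = -(4 + 79)/4 = -1/4*83 = -83/4)
((140241 + 132420) - 243586) + p(176) = ((140241 + 132420) - 243586) - 83/4 = (272661 - 243586) - 83/4 = 29075 - 83/4 = 116217/4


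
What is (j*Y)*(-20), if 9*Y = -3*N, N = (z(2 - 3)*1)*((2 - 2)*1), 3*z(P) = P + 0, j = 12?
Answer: 0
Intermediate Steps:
z(P) = P/3 (z(P) = (P + 0)/3 = P/3)
N = 0 (N = (((2 - 3)/3)*1)*((2 - 2)*1) = (((⅓)*(-1))*1)*(0*1) = -⅓*1*0 = -⅓*0 = 0)
Y = 0 (Y = (-3*0)/9 = (⅑)*0 = 0)
(j*Y)*(-20) = (12*0)*(-20) = 0*(-20) = 0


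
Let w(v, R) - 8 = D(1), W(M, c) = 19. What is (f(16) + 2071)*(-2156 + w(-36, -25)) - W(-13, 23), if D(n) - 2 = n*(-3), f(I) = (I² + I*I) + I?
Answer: -5585270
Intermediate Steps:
f(I) = I + 2*I² (f(I) = (I² + I²) + I = 2*I² + I = I + 2*I²)
D(n) = 2 - 3*n (D(n) = 2 + n*(-3) = 2 - 3*n)
w(v, R) = 7 (w(v, R) = 8 + (2 - 3*1) = 8 + (2 - 3) = 8 - 1 = 7)
(f(16) + 2071)*(-2156 + w(-36, -25)) - W(-13, 23) = (16*(1 + 2*16) + 2071)*(-2156 + 7) - 1*19 = (16*(1 + 32) + 2071)*(-2149) - 19 = (16*33 + 2071)*(-2149) - 19 = (528 + 2071)*(-2149) - 19 = 2599*(-2149) - 19 = -5585251 - 19 = -5585270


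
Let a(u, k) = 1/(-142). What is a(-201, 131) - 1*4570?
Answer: -648941/142 ≈ -4570.0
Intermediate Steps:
a(u, k) = -1/142
a(-201, 131) - 1*4570 = -1/142 - 1*4570 = -1/142 - 4570 = -648941/142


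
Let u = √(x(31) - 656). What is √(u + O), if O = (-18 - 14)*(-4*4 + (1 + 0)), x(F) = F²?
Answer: √(480 + √305) ≈ 22.304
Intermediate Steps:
O = 480 (O = -32*(-16 + 1) = -32*(-15) = 480)
u = √305 (u = √(31² - 656) = √(961 - 656) = √305 ≈ 17.464)
√(u + O) = √(√305 + 480) = √(480 + √305)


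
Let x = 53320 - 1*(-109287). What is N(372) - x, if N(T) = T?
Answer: -162235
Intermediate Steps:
x = 162607 (x = 53320 + 109287 = 162607)
N(372) - x = 372 - 1*162607 = 372 - 162607 = -162235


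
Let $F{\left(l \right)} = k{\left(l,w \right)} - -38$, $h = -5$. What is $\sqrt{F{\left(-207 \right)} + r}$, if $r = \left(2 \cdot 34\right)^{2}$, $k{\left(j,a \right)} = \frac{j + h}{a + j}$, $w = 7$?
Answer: $\frac{\sqrt{466306}}{10} \approx 68.287$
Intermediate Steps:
$k{\left(j,a \right)} = \frac{-5 + j}{a + j}$ ($k{\left(j,a \right)} = \frac{j - 5}{a + j} = \frac{-5 + j}{a + j}$)
$F{\left(l \right)} = 38 + \frac{-5 + l}{7 + l}$ ($F{\left(l \right)} = \frac{-5 + l}{7 + l} - -38 = \frac{-5 + l}{7 + l} + 38 = 38 + \frac{-5 + l}{7 + l}$)
$r = 4624$ ($r = 68^{2} = 4624$)
$\sqrt{F{\left(-207 \right)} + r} = \sqrt{\frac{3 \left(87 + 13 \left(-207\right)\right)}{7 - 207} + 4624} = \sqrt{\frac{3 \left(87 - 2691\right)}{-200} + 4624} = \sqrt{3 \left(- \frac{1}{200}\right) \left(-2604\right) + 4624} = \sqrt{\frac{1953}{50} + 4624} = \sqrt{\frac{233153}{50}} = \frac{\sqrt{466306}}{10}$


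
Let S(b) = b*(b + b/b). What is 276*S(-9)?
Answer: 19872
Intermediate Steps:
S(b) = b*(1 + b) (S(b) = b*(b + 1) = b*(1 + b))
276*S(-9) = 276*(-9*(1 - 9)) = 276*(-9*(-8)) = 276*72 = 19872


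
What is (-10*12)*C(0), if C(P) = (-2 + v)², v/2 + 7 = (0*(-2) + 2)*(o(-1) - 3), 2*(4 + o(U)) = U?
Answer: -253920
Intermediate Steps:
o(U) = -4 + U/2
v = -44 (v = -14 + 2*((0*(-2) + 2)*((-4 + (½)*(-1)) - 3)) = -14 + 2*((0 + 2)*((-4 - ½) - 3)) = -14 + 2*(2*(-9/2 - 3)) = -14 + 2*(2*(-15/2)) = -14 + 2*(-15) = -14 - 30 = -44)
C(P) = 2116 (C(P) = (-2 - 44)² = (-46)² = 2116)
(-10*12)*C(0) = -10*12*2116 = -120*2116 = -253920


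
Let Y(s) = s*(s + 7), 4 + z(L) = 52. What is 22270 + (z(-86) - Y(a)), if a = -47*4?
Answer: -11710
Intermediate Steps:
z(L) = 48 (z(L) = -4 + 52 = 48)
a = -188
Y(s) = s*(7 + s)
22270 + (z(-86) - Y(a)) = 22270 + (48 - (-188)*(7 - 188)) = 22270 + (48 - (-188)*(-181)) = 22270 + (48 - 1*34028) = 22270 + (48 - 34028) = 22270 - 33980 = -11710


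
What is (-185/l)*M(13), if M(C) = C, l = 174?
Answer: -2405/174 ≈ -13.822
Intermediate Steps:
(-185/l)*M(13) = -185/174*13 = -2405/174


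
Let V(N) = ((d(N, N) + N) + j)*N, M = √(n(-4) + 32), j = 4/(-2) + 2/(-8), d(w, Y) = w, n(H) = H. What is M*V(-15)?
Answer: 1935*√7/2 ≈ 2559.8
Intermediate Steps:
j = -9/4 (j = 4*(-½) + 2*(-⅛) = -2 - ¼ = -9/4 ≈ -2.2500)
M = 2*√7 (M = √(-4 + 32) = √28 = 2*√7 ≈ 5.2915)
V(N) = N*(-9/4 + 2*N) (V(N) = ((N + N) - 9/4)*N = (2*N - 9/4)*N = (-9/4 + 2*N)*N = N*(-9/4 + 2*N))
M*V(-15) = (2*√7)*((¼)*(-15)*(-9 + 8*(-15))) = (2*√7)*((¼)*(-15)*(-9 - 120)) = (2*√7)*((¼)*(-15)*(-129)) = (2*√7)*(1935/4) = 1935*√7/2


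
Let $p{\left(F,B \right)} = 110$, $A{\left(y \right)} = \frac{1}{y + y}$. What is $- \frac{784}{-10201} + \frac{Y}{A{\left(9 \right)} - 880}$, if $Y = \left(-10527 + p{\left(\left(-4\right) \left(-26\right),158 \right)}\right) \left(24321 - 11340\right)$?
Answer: $\frac{24829403370362}{161573639} \approx 1.5367 \cdot 10^{5}$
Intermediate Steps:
$A{\left(y \right)} = \frac{1}{2 y}$
$Y = -135223077$ ($Y = \left(-10527 + 110\right) \left(24321 - 11340\right) = \left(-10417\right) 12981 = -135223077$)
$- \frac{784}{-10201} + \frac{Y}{A{\left(9 \right)} - 880} = - \frac{784}{-10201} - \frac{135223077}{\frac{1}{2 \cdot 9} - 880} = \left(-784\right) \left(- \frac{1}{10201}\right) - \frac{135223077}{\frac{1}{2} \cdot \frac{1}{9} - 880} = \frac{784}{10201} - \frac{135223077}{\frac{1}{18} - 880} = \frac{784}{10201} - \frac{135223077}{- \frac{15839}{18}} = \frac{784}{10201} - - \frac{2434015386}{15839} = \frac{784}{10201} + \frac{2434015386}{15839} = \frac{24829403370362}{161573639}$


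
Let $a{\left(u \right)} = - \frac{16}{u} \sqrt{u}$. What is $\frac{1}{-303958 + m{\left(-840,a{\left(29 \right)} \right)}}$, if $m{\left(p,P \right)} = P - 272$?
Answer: $- \frac{4411335}{1342060446922} + \frac{4 \sqrt{29}}{671030223461} \approx -3.287 \cdot 10^{-6}$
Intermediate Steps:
$a{\left(u \right)} = - \frac{16}{\sqrt{u}}$
$m{\left(p,P \right)} = -272 + P$
$\frac{1}{-303958 + m{\left(-840,a{\left(29 \right)} \right)}} = \frac{1}{-303958 - \left(272 + \frac{16}{\sqrt{29}}\right)} = \frac{1}{-303958 - \left(272 + 16 \frac{\sqrt{29}}{29}\right)} = \frac{1}{-303958 - \left(272 + \frac{16 \sqrt{29}}{29}\right)} = \frac{1}{-304230 - \frac{16 \sqrt{29}}{29}}$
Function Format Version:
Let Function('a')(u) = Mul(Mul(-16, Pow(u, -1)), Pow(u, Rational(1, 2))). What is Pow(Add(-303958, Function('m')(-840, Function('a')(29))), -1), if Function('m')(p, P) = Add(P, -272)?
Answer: Add(Rational(-4411335, 1342060446922), Mul(Rational(4, 671030223461), Pow(29, Rational(1, 2)))) ≈ -3.2870e-6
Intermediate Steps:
Function('a')(u) = Mul(-16, Pow(u, Rational(-1, 2)))
Function('m')(p, P) = Add(-272, P)
Pow(Add(-303958, Function('m')(-840, Function('a')(29))), -1) = Pow(Add(-303958, Add(-272, Mul(-16, Pow(29, Rational(-1, 2))))), -1) = Pow(Add(-303958, Add(-272, Mul(-16, Mul(Rational(1, 29), Pow(29, Rational(1, 2)))))), -1) = Pow(Add(-303958, Add(-272, Mul(Rational(-16, 29), Pow(29, Rational(1, 2))))), -1) = Pow(Add(-304230, Mul(Rational(-16, 29), Pow(29, Rational(1, 2)))), -1)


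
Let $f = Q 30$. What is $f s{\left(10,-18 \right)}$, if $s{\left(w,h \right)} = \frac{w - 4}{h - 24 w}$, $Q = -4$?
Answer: $\frac{120}{43} \approx 2.7907$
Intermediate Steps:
$f = -120$ ($f = \left(-4\right) 30 = -120$)
$s{\left(w,h \right)} = \frac{-4 + w}{h - 24 w}$
$f s{\left(10,-18 \right)} = - 120 \frac{-4 + 10}{-18 - 240} = - 120 \frac{1}{-18 - 240} \cdot 6 = - 120 \frac{1}{-258} \cdot 6 = - 120 \left(\left(- \frac{1}{258}\right) 6\right) = \left(-120\right) \left(- \frac{1}{43}\right) = \frac{120}{43}$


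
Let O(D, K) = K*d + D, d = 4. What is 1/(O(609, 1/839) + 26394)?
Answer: 839/22655521 ≈ 3.7033e-5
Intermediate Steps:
O(D, K) = D + 4*K (O(D, K) = K*4 + D = 4*K + D = D + 4*K)
1/(O(609, 1/839) + 26394) = 1/((609 + 4/839) + 26394) = 1/(510955/839 + 26394) = 1/(22655521/839) = 839/22655521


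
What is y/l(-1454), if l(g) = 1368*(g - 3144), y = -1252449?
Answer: 12651/63536 ≈ 0.19912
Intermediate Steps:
l(g) = -4300992 + 1368*g (l(g) = 1368*(-3144 + g) = -4300992 + 1368*g)
y/l(-1454) = -1252449/(-4300992 + 1368*(-1454)) = -1252449/(-4300992 - 1989072) = -1252449/(-6290064) = -1252449*(-1/6290064) = 12651/63536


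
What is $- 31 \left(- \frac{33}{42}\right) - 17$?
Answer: $\frac{103}{14} \approx 7.3571$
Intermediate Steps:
$- 31 \left(- \frac{33}{42}\right) - 17 = - 31 \left(\left(-33\right) \frac{1}{42}\right) - 17 = \left(-31\right) \left(- \frac{11}{14}\right) - 17 = \frac{341}{14} - 17 = \frac{103}{14}$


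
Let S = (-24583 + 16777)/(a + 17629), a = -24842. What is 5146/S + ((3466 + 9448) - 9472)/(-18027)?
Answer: 111516847399/23453127 ≈ 4754.9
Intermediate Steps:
S = 7806/7213 (S = (-24583 + 16777)/(-24842 + 17629) = -7806/(-7213) = -7806*(-1/7213) = 7806/7213 ≈ 1.0822)
5146/S + ((3466 + 9448) - 9472)/(-18027) = 5146/(7806/7213) + ((3466 + 9448) - 9472)/(-18027) = 5146*(7213/7806) + (12914 - 9472)*(-1/18027) = 18559049/3903 + 3442*(-1/18027) = 18559049/3903 - 3442/18027 = 111516847399/23453127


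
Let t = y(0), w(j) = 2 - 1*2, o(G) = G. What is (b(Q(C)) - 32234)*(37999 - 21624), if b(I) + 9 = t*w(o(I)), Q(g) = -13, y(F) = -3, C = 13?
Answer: -527979125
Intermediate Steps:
w(j) = 0 (w(j) = 2 - 2 = 0)
t = -3
b(I) = -9 (b(I) = -9 - 3*0 = -9 + 0 = -9)
(b(Q(C)) - 32234)*(37999 - 21624) = (-9 - 32234)*(37999 - 21624) = -32243*16375 = -527979125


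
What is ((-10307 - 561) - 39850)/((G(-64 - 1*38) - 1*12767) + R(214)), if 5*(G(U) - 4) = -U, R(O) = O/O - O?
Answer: 126795/32389 ≈ 3.9148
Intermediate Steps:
R(O) = 1 - O
G(U) = 4 - U/5 (G(U) = 4 + (-U)/5 = 4 - U/5)
((-10307 - 561) - 39850)/((G(-64 - 1*38) - 1*12767) + R(214)) = ((-10307 - 561) - 39850)/(((4 - (-64 - 1*38)/5) - 1*12767) + (1 - 1*214)) = (-10868 - 39850)/(((4 - (-64 - 38)/5) - 12767) + (1 - 214)) = -50718/(((4 - 1/5*(-102)) - 12767) - 213) = -50718/(((4 + 102/5) - 12767) - 213) = -50718/((122/5 - 12767) - 213) = -50718/(-63713/5 - 213) = -50718/(-64778/5) = -50718*(-5/64778) = 126795/32389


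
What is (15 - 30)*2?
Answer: -30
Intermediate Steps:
(15 - 30)*2 = -15*2 = -30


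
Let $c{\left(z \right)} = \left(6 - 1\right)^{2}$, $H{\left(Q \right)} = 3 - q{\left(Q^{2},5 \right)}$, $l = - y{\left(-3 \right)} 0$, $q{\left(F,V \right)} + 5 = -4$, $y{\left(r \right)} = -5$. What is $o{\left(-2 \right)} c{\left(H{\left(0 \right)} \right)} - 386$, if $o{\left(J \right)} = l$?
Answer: $-386$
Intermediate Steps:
$q{\left(F,V \right)} = -9$ ($q{\left(F,V \right)} = -5 - 4 = -9$)
$l = 0$ ($l = \left(-1\right) \left(-5\right) 0 = 5 \cdot 0 = 0$)
$H{\left(Q \right)} = 12$ ($H{\left(Q \right)} = 3 - -9 = 3 + 9 = 12$)
$o{\left(J \right)} = 0$
$c{\left(z \right)} = 25$ ($c{\left(z \right)} = 5^{2} = 25$)
$o{\left(-2 \right)} c{\left(H{\left(0 \right)} \right)} - 386 = 0 \cdot 25 - 386 = 0 - 386 = -386$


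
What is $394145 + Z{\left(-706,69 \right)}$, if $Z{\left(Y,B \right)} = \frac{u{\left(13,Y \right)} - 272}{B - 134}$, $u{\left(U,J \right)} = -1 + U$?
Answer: $394149$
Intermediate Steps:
$Z{\left(Y,B \right)} = - \frac{260}{-134 + B}$ ($Z{\left(Y,B \right)} = \frac{\left(-1 + 13\right) - 272}{B - 134} = \frac{12 - 272}{-134 + B} = - \frac{260}{-134 + B}$)
$394145 + Z{\left(-706,69 \right)} = 394145 - \frac{260}{-134 + 69} = 394145 - \frac{260}{-65} = 394145 - -4 = 394145 + 4 = 394149$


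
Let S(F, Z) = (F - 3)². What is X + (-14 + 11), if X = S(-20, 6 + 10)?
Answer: 526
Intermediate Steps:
S(F, Z) = (-3 + F)²
X = 529 (X = (-3 - 20)² = (-23)² = 529)
X + (-14 + 11) = 529 + (-14 + 11) = 529 - 3 = 526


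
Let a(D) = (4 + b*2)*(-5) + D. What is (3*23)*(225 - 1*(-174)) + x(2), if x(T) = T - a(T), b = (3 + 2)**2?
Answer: 27801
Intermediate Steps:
b = 25 (b = 5**2 = 25)
a(D) = -270 + D (a(D) = (4 + 25*2)*(-5) + D = (4 + 50)*(-5) + D = 54*(-5) + D = -270 + D)
x(T) = 270 (x(T) = T - (-270 + T) = T + (270 - T) = 270)
(3*23)*(225 - 1*(-174)) + x(2) = (3*23)*(225 - 1*(-174)) + 270 = 69*(225 + 174) + 270 = 69*399 + 270 = 27531 + 270 = 27801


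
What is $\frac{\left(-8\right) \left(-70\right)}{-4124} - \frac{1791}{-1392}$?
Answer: $\frac{550547}{478384} \approx 1.1508$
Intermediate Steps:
$\frac{\left(-8\right) \left(-70\right)}{-4124} - \frac{1791}{-1392} = 560 \left(- \frac{1}{4124}\right) - - \frac{597}{464} = - \frac{140}{1031} + \frac{597}{464} = \frac{550547}{478384}$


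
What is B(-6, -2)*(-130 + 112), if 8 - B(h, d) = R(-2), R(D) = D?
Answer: -180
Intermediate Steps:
B(h, d) = 10 (B(h, d) = 8 - 1*(-2) = 8 + 2 = 10)
B(-6, -2)*(-130 + 112) = 10*(-130 + 112) = 10*(-18) = -180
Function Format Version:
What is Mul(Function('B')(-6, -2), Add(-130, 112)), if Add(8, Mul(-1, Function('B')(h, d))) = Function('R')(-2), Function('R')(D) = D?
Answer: -180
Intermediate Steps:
Function('B')(h, d) = 10 (Function('B')(h, d) = Add(8, Mul(-1, -2)) = Add(8, 2) = 10)
Mul(Function('B')(-6, -2), Add(-130, 112)) = Mul(10, Add(-130, 112)) = Mul(10, -18) = -180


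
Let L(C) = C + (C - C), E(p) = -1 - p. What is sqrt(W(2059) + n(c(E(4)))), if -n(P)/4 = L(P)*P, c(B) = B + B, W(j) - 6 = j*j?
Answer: sqrt(4239087) ≈ 2058.9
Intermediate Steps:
W(j) = 6 + j**2 (W(j) = 6 + j*j = 6 + j**2)
c(B) = 2*B
L(C) = C (L(C) = C + 0 = C)
n(P) = -4*P**2 (n(P) = -4*P*P = -4*P**2)
sqrt(W(2059) + n(c(E(4)))) = sqrt((6 + 2059**2) - 4*4*(-1 - 1*4)**2) = sqrt((6 + 4239481) - 4*4*(-1 - 4)**2) = sqrt(4239487 - 4*(2*(-5))**2) = sqrt(4239487 - 4*(-10)**2) = sqrt(4239487 - 4*100) = sqrt(4239487 - 400) = sqrt(4239087)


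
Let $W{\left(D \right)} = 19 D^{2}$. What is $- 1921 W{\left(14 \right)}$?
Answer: $-7153804$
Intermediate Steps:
$- 1921 W{\left(14 \right)} = - 1921 \cdot 19 \cdot 14^{2} = - 1921 \cdot 19 \cdot 196 = \left(-1921\right) 3724 = -7153804$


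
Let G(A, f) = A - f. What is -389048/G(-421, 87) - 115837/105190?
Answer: 10216278481/13359130 ≈ 764.74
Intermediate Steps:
-389048/G(-421, 87) - 115837/105190 = -389048/(-421 - 1*87) - 115837/105190 = -389048/(-421 - 87) - 115837*1/105190 = -389048/(-508) - 115837/105190 = -389048*(-1/508) - 115837/105190 = 97262/127 - 115837/105190 = 10216278481/13359130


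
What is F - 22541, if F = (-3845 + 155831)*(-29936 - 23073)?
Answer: -8056648415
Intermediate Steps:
F = -8056625874 (F = 151986*(-53009) = -8056625874)
F - 22541 = -8056625874 - 22541 = -8056648415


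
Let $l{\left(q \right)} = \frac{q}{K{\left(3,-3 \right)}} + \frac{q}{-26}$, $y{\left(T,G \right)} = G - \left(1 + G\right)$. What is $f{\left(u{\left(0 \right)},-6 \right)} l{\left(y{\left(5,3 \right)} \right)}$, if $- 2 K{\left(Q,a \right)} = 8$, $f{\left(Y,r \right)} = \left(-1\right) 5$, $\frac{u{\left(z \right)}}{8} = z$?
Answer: $- \frac{75}{52} \approx -1.4423$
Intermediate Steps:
$u{\left(z \right)} = 8 z$
$f{\left(Y,r \right)} = -5$
$K{\left(Q,a \right)} = -4$ ($K{\left(Q,a \right)} = \left(- \frac{1}{2}\right) 8 = -4$)
$y{\left(T,G \right)} = -1$ ($y{\left(T,G \right)} = G + \left(\left(-4 - G\right) + 3\right) = G - \left(1 + G\right) = -1$)
$l{\left(q \right)} = - \frac{15 q}{52}$ ($l{\left(q \right)} = \frac{q}{-4} + \frac{q}{-26} = q \left(- \frac{1}{4}\right) + q \left(- \frac{1}{26}\right) = - \frac{q}{4} - \frac{q}{26} = - \frac{15 q}{52}$)
$f{\left(u{\left(0 \right)},-6 \right)} l{\left(y{\left(5,3 \right)} \right)} = - 5 \left(\left(- \frac{15}{52}\right) \left(-1\right)\right) = \left(-5\right) \frac{15}{52} = - \frac{75}{52}$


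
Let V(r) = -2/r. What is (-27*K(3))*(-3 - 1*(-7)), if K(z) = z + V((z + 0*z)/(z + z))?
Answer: 108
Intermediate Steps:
K(z) = -4 + z (K(z) = z - 2*(z + z)/(z + 0*z) = z - 2*2*z/(z + 0) = z - 2/(z*(1/(2*z))) = z - 2/½ = z - 2*2 = z - 4 = -4 + z)
(-27*K(3))*(-3 - 1*(-7)) = (-27*(-4 + 3))*(-3 - 1*(-7)) = (-27*(-1))*(-3 + 7) = 27*4 = 108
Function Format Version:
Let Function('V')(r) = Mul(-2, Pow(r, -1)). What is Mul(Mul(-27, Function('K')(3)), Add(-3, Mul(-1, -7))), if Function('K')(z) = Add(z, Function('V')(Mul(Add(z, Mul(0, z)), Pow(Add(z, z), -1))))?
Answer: 108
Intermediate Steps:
Function('K')(z) = Add(-4, z) (Function('K')(z) = Add(z, Mul(-2, Pow(Mul(Add(z, Mul(0, z)), Pow(Add(z, z), -1)), -1))) = Add(z, Mul(-2, Pow(Mul(Add(z, 0), Pow(Mul(2, z), -1)), -1))) = Add(z, Mul(-2, Pow(Mul(z, Mul(Rational(1, 2), Pow(z, -1))), -1))) = Add(z, Mul(-2, Pow(Rational(1, 2), -1))) = Add(z, Mul(-2, 2)) = Add(z, -4) = Add(-4, z))
Mul(Mul(-27, Function('K')(3)), Add(-3, Mul(-1, -7))) = Mul(Mul(-27, Add(-4, 3)), Add(-3, Mul(-1, -7))) = Mul(Mul(-27, -1), Add(-3, 7)) = Mul(27, 4) = 108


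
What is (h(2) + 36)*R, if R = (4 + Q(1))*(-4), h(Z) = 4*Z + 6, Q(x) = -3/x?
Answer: -200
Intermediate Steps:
h(Z) = 6 + 4*Z
R = -4 (R = (4 - 3/1)*(-4) = (4 - 3*1)*(-4) = (4 - 3)*(-4) = 1*(-4) = -4)
(h(2) + 36)*R = ((6 + 4*2) + 36)*(-4) = ((6 + 8) + 36)*(-4) = (14 + 36)*(-4) = 50*(-4) = -200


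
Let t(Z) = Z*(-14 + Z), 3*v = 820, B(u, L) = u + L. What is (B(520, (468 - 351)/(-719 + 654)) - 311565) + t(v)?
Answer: -10807306/45 ≈ -2.4016e+5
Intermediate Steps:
B(u, L) = L + u
v = 820/3 (v = (1/3)*820 = 820/3 ≈ 273.33)
(B(520, (468 - 351)/(-719 + 654)) - 311565) + t(v) = (((468 - 351)/(-719 + 654) + 520) - 311565) + 820*(-14 + 820/3)/3 = ((117/(-65) + 520) - 311565) + (820/3)*(778/3) = ((117*(-1/65) + 520) - 311565) + 637960/9 = ((-9/5 + 520) - 311565) + 637960/9 = (2591/5 - 311565) + 637960/9 = -1555234/5 + 637960/9 = -10807306/45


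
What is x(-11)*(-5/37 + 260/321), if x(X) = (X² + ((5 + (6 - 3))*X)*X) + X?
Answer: 8640170/11877 ≈ 727.47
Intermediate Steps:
x(X) = X + 9*X² (x(X) = (X² + ((5 + 3)*X)*X) + X = (X² + (8*X)*X) + X = (X² + 8*X²) + X = 9*X² + X = X + 9*X²)
x(-11)*(-5/37 + 260/321) = (-11*(1 + 9*(-11)))*(-5/37 + 260/321) = (-11*(1 - 99))*(-5*1/37 + 260*(1/321)) = (-11*(-98))*(-5/37 + 260/321) = 1078*(8015/11877) = 8640170/11877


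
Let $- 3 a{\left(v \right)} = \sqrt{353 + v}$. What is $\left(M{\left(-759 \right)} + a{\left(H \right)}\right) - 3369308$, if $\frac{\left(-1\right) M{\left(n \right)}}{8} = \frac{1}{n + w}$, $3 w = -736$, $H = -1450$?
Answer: $- \frac{10151724980}{3013} - \frac{i \sqrt{1097}}{3} \approx -3.3693 \cdot 10^{6} - 11.04 i$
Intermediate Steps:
$w = - \frac{736}{3}$ ($w = \frac{1}{3} \left(-736\right) = - \frac{736}{3} \approx -245.33$)
$a{\left(v \right)} = - \frac{\sqrt{353 + v}}{3}$
$M{\left(n \right)} = - \frac{8}{- \frac{736}{3} + n}$ ($M{\left(n \right)} = - \frac{8}{n - \frac{736}{3}} = - \frac{8}{- \frac{736}{3} + n}$)
$\left(M{\left(-759 \right)} + a{\left(H \right)}\right) - 3369308 = \left(- \frac{24}{-736 + 3 \left(-759\right)} - \frac{\sqrt{353 - 1450}}{3}\right) - 3369308 = \left(- \frac{24}{-736 - 2277} - \frac{\sqrt{-1097}}{3}\right) - 3369308 = \left(- \frac{24}{-3013} - \frac{i \sqrt{1097}}{3}\right) - 3369308 = \left(\left(-24\right) \left(- \frac{1}{3013}\right) - \frac{i \sqrt{1097}}{3}\right) - 3369308 = \left(\frac{24}{3013} - \frac{i \sqrt{1097}}{3}\right) - 3369308 = - \frac{10151724980}{3013} - \frac{i \sqrt{1097}}{3}$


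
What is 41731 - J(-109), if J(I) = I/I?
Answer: 41730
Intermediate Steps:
J(I) = 1
41731 - J(-109) = 41731 - 1*1 = 41731 - 1 = 41730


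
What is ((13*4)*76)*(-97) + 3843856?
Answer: 3460512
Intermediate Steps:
((13*4)*76)*(-97) + 3843856 = (52*76)*(-97) + 3843856 = 3952*(-97) + 3843856 = -383344 + 3843856 = 3460512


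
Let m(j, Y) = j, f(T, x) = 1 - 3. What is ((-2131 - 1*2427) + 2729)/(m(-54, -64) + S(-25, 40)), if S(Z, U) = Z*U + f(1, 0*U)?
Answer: 1829/1056 ≈ 1.7320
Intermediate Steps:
f(T, x) = -2
S(Z, U) = -2 + U*Z (S(Z, U) = Z*U - 2 = U*Z - 2 = -2 + U*Z)
((-2131 - 1*2427) + 2729)/(m(-54, -64) + S(-25, 40)) = ((-2131 - 1*2427) + 2729)/(-54 + (-2 + 40*(-25))) = ((-2131 - 2427) + 2729)/(-54 + (-2 - 1000)) = (-4558 + 2729)/(-54 - 1002) = -1829/(-1056) = -1829*(-1/1056) = 1829/1056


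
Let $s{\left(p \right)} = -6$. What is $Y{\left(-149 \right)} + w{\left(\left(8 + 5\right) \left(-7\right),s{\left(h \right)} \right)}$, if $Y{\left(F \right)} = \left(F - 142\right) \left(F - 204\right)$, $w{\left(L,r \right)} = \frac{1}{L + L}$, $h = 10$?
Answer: $\frac{18695585}{182} \approx 1.0272 \cdot 10^{5}$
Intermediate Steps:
$w{\left(L,r \right)} = \frac{1}{2 L}$
$Y{\left(F \right)} = \left(-204 + F\right) \left(-142 + F\right)$ ($Y{\left(F \right)} = \left(-142 + F\right) \left(-204 + F\right) = \left(-204 + F\right) \left(-142 + F\right)$)
$Y{\left(-149 \right)} + w{\left(\left(8 + 5\right) \left(-7\right),s{\left(h \right)} \right)} = \left(28968 + \left(-149\right)^{2} - -51554\right) + \frac{1}{2 \left(8 + 5\right) \left(-7\right)} = \left(28968 + 22201 + 51554\right) + \frac{1}{2 \cdot 13 \left(-7\right)} = 102723 + \frac{1}{2 \left(-91\right)} = 102723 + \frac{1}{2} \left(- \frac{1}{91}\right) = 102723 - \frac{1}{182} = \frac{18695585}{182}$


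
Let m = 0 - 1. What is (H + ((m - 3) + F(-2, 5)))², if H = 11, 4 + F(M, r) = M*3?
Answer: 9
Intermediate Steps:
F(M, r) = -4 + 3*M (F(M, r) = -4 + M*3 = -4 + 3*M)
m = -1
(H + ((m - 3) + F(-2, 5)))² = (11 + ((-1 - 3) + (-4 + 3*(-2))))² = (11 + (-4 + (-4 - 6)))² = (11 + (-4 - 10))² = (11 - 14)² = (-3)² = 9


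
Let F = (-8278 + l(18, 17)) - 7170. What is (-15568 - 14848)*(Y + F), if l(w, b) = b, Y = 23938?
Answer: -258748912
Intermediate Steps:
F = -15431 (F = (-8278 + 17) - 7170 = -8261 - 7170 = -15431)
(-15568 - 14848)*(Y + F) = (-15568 - 14848)*(23938 - 15431) = -30416*8507 = -258748912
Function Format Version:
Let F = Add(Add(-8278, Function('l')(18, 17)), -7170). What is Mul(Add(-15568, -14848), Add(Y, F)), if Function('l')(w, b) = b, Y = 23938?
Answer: -258748912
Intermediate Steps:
F = -15431 (F = Add(Add(-8278, 17), -7170) = Add(-8261, -7170) = -15431)
Mul(Add(-15568, -14848), Add(Y, F)) = Mul(Add(-15568, -14848), Add(23938, -15431)) = Mul(-30416, 8507) = -258748912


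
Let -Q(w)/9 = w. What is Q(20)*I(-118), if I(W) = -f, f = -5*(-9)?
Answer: 8100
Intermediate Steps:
f = 45
Q(w) = -9*w
I(W) = -45 (I(W) = -1*45 = -45)
Q(20)*I(-118) = -9*20*(-45) = -180*(-45) = 8100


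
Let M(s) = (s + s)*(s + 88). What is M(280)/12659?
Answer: 206080/12659 ≈ 16.279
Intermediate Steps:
M(s) = 2*s*(88 + s) (M(s) = (2*s)*(88 + s) = 2*s*(88 + s))
M(280)/12659 = (2*280*(88 + 280))/12659 = (2*280*368)*(1/12659) = 206080*(1/12659) = 206080/12659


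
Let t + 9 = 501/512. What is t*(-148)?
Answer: 151959/128 ≈ 1187.2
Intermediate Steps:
t = -4107/512 (t = -9 + 501/512 = -4107/512 ≈ -8.0215)
t*(-148) = -4107/512*(-148) = 151959/128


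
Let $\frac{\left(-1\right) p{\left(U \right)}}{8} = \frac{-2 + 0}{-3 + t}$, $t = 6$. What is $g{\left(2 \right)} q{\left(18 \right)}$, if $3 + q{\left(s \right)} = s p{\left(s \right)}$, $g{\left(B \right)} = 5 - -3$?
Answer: $744$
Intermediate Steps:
$p{\left(U \right)} = \frac{16}{3}$ ($p{\left(U \right)} = - 8 \frac{-2 + 0}{-3 + 6} = - 8 \left(- \frac{2}{3}\right) = - 8 \left(\left(-2\right) \frac{1}{3}\right) = \left(-8\right) \left(- \frac{2}{3}\right) = \frac{16}{3}$)
$g{\left(B \right)} = 8$ ($g{\left(B \right)} = 5 + 3 = 8$)
$q{\left(s \right)} = -3 + \frac{16 s}{3}$ ($q{\left(s \right)} = -3 + s \frac{16}{3} = -3 + \frac{16 s}{3}$)
$g{\left(2 \right)} q{\left(18 \right)} = 8 \left(-3 + \frac{16}{3} \cdot 18\right) = 8 \left(-3 + 96\right) = 8 \cdot 93 = 744$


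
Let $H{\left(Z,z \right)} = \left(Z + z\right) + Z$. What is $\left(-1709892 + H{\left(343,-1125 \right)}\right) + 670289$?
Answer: $-1040042$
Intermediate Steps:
$H{\left(Z,z \right)} = z + 2 Z$
$\left(-1709892 + H{\left(343,-1125 \right)}\right) + 670289 = \left(-1709892 + \left(-1125 + 2 \cdot 343\right)\right) + 670289 = \left(-1709892 + \left(-1125 + 686\right)\right) + 670289 = \left(-1709892 - 439\right) + 670289 = -1710331 + 670289 = -1040042$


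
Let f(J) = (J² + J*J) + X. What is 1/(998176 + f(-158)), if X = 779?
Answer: 1/1048883 ≈ 9.5340e-7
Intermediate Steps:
f(J) = 779 + 2*J² (f(J) = (J² + J*J) + 779 = (J² + J²) + 779 = 2*J² + 779 = 779 + 2*J²)
1/(998176 + f(-158)) = 1/(998176 + (779 + 2*(-158)²)) = 1/(998176 + (779 + 2*24964)) = 1/(998176 + (779 + 49928)) = 1/(998176 + 50707) = 1/1048883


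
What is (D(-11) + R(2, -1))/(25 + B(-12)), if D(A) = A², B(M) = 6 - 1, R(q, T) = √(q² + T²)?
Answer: 121/30 + √5/30 ≈ 4.1079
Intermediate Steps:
R(q, T) = √(T² + q²)
B(M) = 5
(D(-11) + R(2, -1))/(25 + B(-12)) = ((-11)² + √((-1)² + 2²))/(25 + 5) = (121 + √(1 + 4))/30 = (121 + √5)/30 = 121/30 + √5/30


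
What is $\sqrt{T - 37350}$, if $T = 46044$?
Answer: $3 \sqrt{966} \approx 93.242$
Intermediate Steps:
$\sqrt{T - 37350} = \sqrt{46044 - 37350} = \sqrt{8694} = 3 \sqrt{966}$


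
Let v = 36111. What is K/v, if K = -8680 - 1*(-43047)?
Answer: 34367/36111 ≈ 0.95170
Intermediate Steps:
K = 34367 (K = -8680 + 43047 = 34367)
K/v = 34367/36111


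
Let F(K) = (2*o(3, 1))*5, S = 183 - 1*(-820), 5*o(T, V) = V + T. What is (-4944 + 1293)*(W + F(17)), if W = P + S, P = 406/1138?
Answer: -2101011762/569 ≈ -3.6925e+6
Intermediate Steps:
o(T, V) = T/5 + V/5 (o(T, V) = (V + T)/5 = (T + V)/5 = T/5 + V/5)
P = 203/569 (P = 406*(1/1138) = 203/569 ≈ 0.35677)
S = 1003 (S = 183 + 820 = 1003)
F(K) = 8 (F(K) = (2*((1/5)*3 + (1/5)*1))*5 = (2*(3/5 + 1/5))*5 = (2*(4/5))*5 = (8/5)*5 = 8)
W = 570910/569 (W = 203/569 + 1003 = 570910/569 ≈ 1003.4)
(-4944 + 1293)*(W + F(17)) = (-4944 + 1293)*(570910/569 + 8) = -3651*575462/569 = -2101011762/569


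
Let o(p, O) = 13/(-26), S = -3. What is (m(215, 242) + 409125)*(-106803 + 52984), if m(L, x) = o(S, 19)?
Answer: -44037342931/2 ≈ -2.2019e+10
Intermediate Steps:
o(p, O) = -1/2 (o(p, O) = 13*(-1/26) = -1/2)
m(L, x) = -1/2
(m(215, 242) + 409125)*(-106803 + 52984) = (-1/2 + 409125)*(-106803 + 52984) = (818249/2)*(-53819) = -44037342931/2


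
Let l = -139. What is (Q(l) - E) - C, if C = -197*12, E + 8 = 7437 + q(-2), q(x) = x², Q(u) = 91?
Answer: -4978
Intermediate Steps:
E = 7433 (E = -8 + (7437 + (-2)²) = -8 + (7437 + 4) = -8 + 7441 = 7433)
C = -2364
(Q(l) - E) - C = (91 - 1*7433) - 1*(-2364) = (91 - 7433) + 2364 = -7342 + 2364 = -4978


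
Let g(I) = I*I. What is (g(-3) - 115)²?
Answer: 11236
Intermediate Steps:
g(I) = I²
(g(-3) - 115)² = ((-3)² - 115)² = (9 - 115)² = (-106)² = 11236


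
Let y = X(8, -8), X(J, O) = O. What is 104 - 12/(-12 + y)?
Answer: 523/5 ≈ 104.60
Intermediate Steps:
y = -8
104 - 12/(-12 + y) = 104 - 12/(-12 - 8) = 104 - 12/(-20) = 104 - 1/20*(-12) = 104 + ⅗ = 523/5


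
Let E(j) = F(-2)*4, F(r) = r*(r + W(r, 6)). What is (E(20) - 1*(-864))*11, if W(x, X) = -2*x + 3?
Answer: 9064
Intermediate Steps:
W(x, X) = 3 - 2*x
F(r) = r*(3 - r) (F(r) = r*(r + (3 - 2*r)) = r*(3 - r))
E(j) = -40 (E(j) = -2*(3 - 1*(-2))*4 = -2*(3 + 2)*4 = -2*5*4 = -10*4 = -40)
(E(20) - 1*(-864))*11 = (-40 - 1*(-864))*11 = (-40 + 864)*11 = 824*11 = 9064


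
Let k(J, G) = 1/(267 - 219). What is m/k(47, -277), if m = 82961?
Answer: 3982128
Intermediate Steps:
k(J, G) = 1/48
m/k(47, -277) = 82961/(1/48) = 82961*48 = 3982128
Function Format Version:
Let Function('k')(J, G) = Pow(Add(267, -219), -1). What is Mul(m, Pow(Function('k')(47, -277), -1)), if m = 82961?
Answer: 3982128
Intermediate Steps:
Function('k')(J, G) = Rational(1, 48) (Function('k')(J, G) = Pow(48, -1) = Rational(1, 48))
Mul(m, Pow(Function('k')(47, -277), -1)) = Mul(82961, Pow(Rational(1, 48), -1)) = Mul(82961, 48) = 3982128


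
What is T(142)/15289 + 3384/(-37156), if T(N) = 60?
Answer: -12377154/142019521 ≈ -0.087151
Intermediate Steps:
T(142)/15289 + 3384/(-37156) = 60/15289 + 3384/(-37156) = 60*(1/15289) + 3384*(-1/37156) = 60/15289 - 846/9289 = -12377154/142019521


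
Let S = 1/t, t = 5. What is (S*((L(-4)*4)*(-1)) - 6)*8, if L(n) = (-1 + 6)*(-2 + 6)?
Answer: -176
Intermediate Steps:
L(n) = 20 (L(n) = 5*4 = 20)
S = 1/5 ≈ 0.20000
(S*((L(-4)*4)*(-1)) - 6)*8 = (((20*4)*(-1))/5 - 6)*8 = ((80*(-1))/5 - 6)*8 = ((1/5)*(-80) - 6)*8 = (-16 - 6)*8 = -22*8 = -176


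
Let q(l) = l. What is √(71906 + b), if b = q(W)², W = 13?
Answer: 155*√3 ≈ 268.47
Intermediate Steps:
b = 169 (b = 13² = 169)
√(71906 + b) = √(71906 + 169) = √72075 = 155*√3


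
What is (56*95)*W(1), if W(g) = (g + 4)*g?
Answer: 26600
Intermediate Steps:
W(g) = g*(4 + g) (W(g) = (4 + g)*g = g*(4 + g))
(56*95)*W(1) = (56*95)*(1*(4 + 1)) = 5320*(1*5) = 5320*5 = 26600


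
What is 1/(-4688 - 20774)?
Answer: -1/25462 ≈ -3.9274e-5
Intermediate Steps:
1/(-4688 - 20774) = 1/(-25462) = -1/25462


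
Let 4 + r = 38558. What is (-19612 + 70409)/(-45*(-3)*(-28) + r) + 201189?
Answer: 6996197083/34774 ≈ 2.0119e+5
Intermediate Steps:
r = 38554 (r = -4 + 38558 = 38554)
(-19612 + 70409)/(-45*(-3)*(-28) + r) + 201189 = (-19612 + 70409)/(-45*(-3)*(-28) + 38554) + 201189 = 50797/(135*(-28) + 38554) + 201189 = 50797/(-3780 + 38554) + 201189 = 50797/34774 + 201189 = 6996197083/34774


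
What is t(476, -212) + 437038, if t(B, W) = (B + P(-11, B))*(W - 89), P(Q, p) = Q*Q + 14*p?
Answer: -1748523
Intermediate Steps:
P(Q, p) = Q**2 + 14*p
t(B, W) = (-89 + W)*(121 + 15*B) (t(B, W) = (B + ((-11)**2 + 14*B))*(W - 89) = (B + (121 + 14*B))*(-89 + W) = (121 + 15*B)*(-89 + W) = (-89 + W)*(121 + 15*B))
t(476, -212) + 437038 = (-10769 - 1335*476 + 121*(-212) + 15*476*(-212)) + 437038 = (-10769 - 635460 - 25652 - 1513680) + 437038 = -2185561 + 437038 = -1748523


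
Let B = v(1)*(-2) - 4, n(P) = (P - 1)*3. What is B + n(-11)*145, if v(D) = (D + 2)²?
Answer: -5242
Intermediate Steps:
v(D) = (2 + D)²
n(P) = -3 + 3*P (n(P) = (-1 + P)*3 = -3 + 3*P)
B = -22 (B = (2 + 1)²*(-2) - 4 = 3²*(-2) - 4 = 9*(-2) - 4 = -18 - 4 = -22)
B + n(-11)*145 = -22 + (-3 + 3*(-11))*145 = -22 + (-3 - 33)*145 = -22 - 36*145 = -22 - 5220 = -5242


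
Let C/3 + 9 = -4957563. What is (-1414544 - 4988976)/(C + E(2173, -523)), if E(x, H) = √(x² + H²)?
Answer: 47618867180160/110598838110599 + 3201760*√4995458/110598838110599 ≈ 0.43062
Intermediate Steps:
C = -14872716 (C = -27 + 3*(-4957563) = -27 - 14872689 = -14872716)
E(x, H) = √(H² + x²)
(-1414544 - 4988976)/(C + E(2173, -523)) = (-1414544 - 4988976)/(-14872716 + √((-523)² + 2173²)) = -6403520/(-14872716 + √(273529 + 4721929)) = -6403520/(-14872716 + √4995458)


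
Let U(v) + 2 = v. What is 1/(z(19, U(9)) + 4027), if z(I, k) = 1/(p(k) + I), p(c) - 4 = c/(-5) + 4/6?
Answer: 334/1345033 ≈ 0.00024832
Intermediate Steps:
p(c) = 14/3 - c/5 (p(c) = 4 + (c/(-5) + 4/6) = 4 + (c*(-1/5) + 4*(1/6)) = 4 + (-c/5 + 2/3) = 4 + (2/3 - c/5) = 14/3 - c/5)
U(v) = -2 + v
z(I, k) = 1/(14/3 + I - k/5) (z(I, k) = 1/((14/3 - k/5) + I) = 1/(14/3 + I - k/5))
1/(z(19, U(9)) + 4027) = 1/(15/(70 - 3*(-2 + 9) + 15*19) + 4027) = 1/(15/(70 - 3*7 + 285) + 4027) = 1/(15/(70 - 21 + 285) + 4027) = 1/(15/334 + 4027) = 1/(1345033/334) = 334/1345033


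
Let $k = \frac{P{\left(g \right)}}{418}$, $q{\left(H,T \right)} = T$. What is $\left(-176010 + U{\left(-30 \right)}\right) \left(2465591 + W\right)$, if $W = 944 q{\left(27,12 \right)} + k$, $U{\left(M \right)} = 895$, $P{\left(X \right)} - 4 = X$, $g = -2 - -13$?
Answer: $- \frac{181305692973055}{418} \approx -4.3375 \cdot 10^{11}$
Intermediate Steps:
$g = 11$ ($g = -2 + 13 = 11$)
$P{\left(X \right)} = 4 + X$
$k = \frac{15}{418}$ ($k = \frac{4 + 11}{418} = 15 \cdot \frac{1}{418} = \frac{15}{418} \approx 0.035885$)
$W = \frac{4735119}{418}$ ($W = 944 \cdot 12 + \frac{15}{418} = 11328 + \frac{15}{418} = \frac{4735119}{418} \approx 11328.0$)
$\left(-176010 + U{\left(-30 \right)}\right) \left(2465591 + W\right) = \left(-176010 + 895\right) \left(2465591 + \frac{4735119}{418}\right) = \left(-175115\right) \frac{1035352157}{418} = - \frac{181305692973055}{418}$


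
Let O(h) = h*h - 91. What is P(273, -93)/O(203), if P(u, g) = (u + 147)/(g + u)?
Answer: 1/17622 ≈ 5.6747e-5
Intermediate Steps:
P(u, g) = (147 + u)/(g + u)
O(h) = -91 + h² (O(h) = h² - 91 = -91 + h²)
P(273, -93)/O(203) = ((147 + 273)/(-93 + 273))/(-91 + 203²) = (420/180)/(-91 + 41209) = ((1/180)*420)/41118 = (7/3)*(1/41118) = 1/17622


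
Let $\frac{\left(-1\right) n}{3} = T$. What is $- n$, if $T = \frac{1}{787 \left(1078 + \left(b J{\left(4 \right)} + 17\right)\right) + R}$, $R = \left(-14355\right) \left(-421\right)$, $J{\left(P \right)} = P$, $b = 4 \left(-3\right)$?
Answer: $\frac{1}{2289148} \approx 4.3684 \cdot 10^{-7}$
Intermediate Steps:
$b = -12$
$R = 6043455$
$T = \frac{1}{6867444}$ ($T = \frac{1}{787 \left(1078 + \left(\left(-12\right) 4 + 17\right)\right) + 6043455} = \frac{1}{787 \left(1078 + \left(-48 + 17\right)\right) + 6043455} = \frac{1}{787 \left(1078 - 31\right) + 6043455} = \frac{1}{787 \cdot 1047 + 6043455} = \frac{1}{823989 + 6043455} = \frac{1}{6867444} \approx 1.4561 \cdot 10^{-7}$)
$n = - \frac{1}{2289148}$ ($n = \left(-3\right) \frac{1}{6867444} = - \frac{1}{2289148} \approx -4.3684 \cdot 10^{-7}$)
$- n = \left(-1\right) \left(- \frac{1}{2289148}\right) = \frac{1}{2289148}$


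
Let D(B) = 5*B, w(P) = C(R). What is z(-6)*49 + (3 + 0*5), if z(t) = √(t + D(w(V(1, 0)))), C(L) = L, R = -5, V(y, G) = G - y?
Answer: 3 + 49*I*√31 ≈ 3.0 + 272.82*I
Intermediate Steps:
w(P) = -5
z(t) = √(-25 + t) (z(t) = √(t + 5*(-5)) = √(t - 25) = √(-25 + t))
z(-6)*49 + (3 + 0*5) = √(-25 - 6)*49 + (3 + 0*5) = √(-31)*49 + (3 + 0) = (I*√31)*49 + 3 = 49*I*√31 + 3 = 3 + 49*I*√31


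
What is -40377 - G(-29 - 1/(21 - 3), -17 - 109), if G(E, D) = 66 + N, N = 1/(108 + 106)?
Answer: -8654803/214 ≈ -40443.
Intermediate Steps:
N = 1/214 ≈ 0.0046729
G(E, D) = 14125/214 (G(E, D) = 66 + 1/214 = 14125/214)
-40377 - G(-29 - 1/(21 - 3), -17 - 109) = -40377 - 1*14125/214 = -40377 - 14125/214 = -8654803/214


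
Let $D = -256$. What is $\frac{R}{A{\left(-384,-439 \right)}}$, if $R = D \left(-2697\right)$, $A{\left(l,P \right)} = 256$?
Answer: $2697$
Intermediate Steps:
$R = 690432$ ($R = \left(-256\right) \left(-2697\right) = 690432$)
$\frac{R}{A{\left(-384,-439 \right)}} = \frac{690432}{256} = 690432 \cdot \frac{1}{256} = 2697$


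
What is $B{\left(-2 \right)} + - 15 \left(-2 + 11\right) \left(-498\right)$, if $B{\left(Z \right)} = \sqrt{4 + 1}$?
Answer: $67230 + \sqrt{5} \approx 67232.0$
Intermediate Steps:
$B{\left(Z \right)} = \sqrt{5}$
$B{\left(-2 \right)} + - 15 \left(-2 + 11\right) \left(-498\right) = \sqrt{5} + - 15 \left(-2 + 11\right) \left(-498\right) = \sqrt{5} + \left(-15\right) 9 \left(-498\right) = \sqrt{5} - -67230 = \sqrt{5} + 67230 = 67230 + \sqrt{5}$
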